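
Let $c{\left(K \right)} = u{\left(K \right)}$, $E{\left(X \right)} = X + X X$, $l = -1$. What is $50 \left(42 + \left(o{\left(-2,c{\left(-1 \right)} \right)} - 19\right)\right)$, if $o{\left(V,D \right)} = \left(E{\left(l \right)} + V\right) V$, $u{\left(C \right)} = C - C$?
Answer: $1350$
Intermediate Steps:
$E{\left(X \right)} = X + X^{2}$
$u{\left(C \right)} = 0$
$c{\left(K \right)} = 0$
$o{\left(V,D \right)} = V^{2}$ ($o{\left(V,D \right)} = \left(- (1 - 1) + V\right) V = \left(\left(-1\right) 0 + V\right) V = \left(0 + V\right) V = V V = V^{2}$)
$50 \left(42 + \left(o{\left(-2,c{\left(-1 \right)} \right)} - 19\right)\right) = 50 \left(42 + \left(\left(-2\right)^{2} - 19\right)\right) = 50 \left(42 + \left(4 - 19\right)\right) = 50 \left(42 - 15\right) = 50 \cdot 27 = 1350$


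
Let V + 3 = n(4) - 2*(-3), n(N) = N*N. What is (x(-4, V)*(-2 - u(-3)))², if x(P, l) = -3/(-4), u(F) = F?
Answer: 9/16 ≈ 0.56250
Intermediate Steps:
n(N) = N²
V = 19 (V = -3 + (4² - 2*(-3)) = -3 + (16 - 1*(-6)) = -3 + (16 + 6) = -3 + 22 = 19)
x(P, l) = ¾ (x(P, l) = -3*(-¼) = ¾)
(x(-4, V)*(-2 - u(-3)))² = (3*(-2 - 1*(-3))/4)² = (3*(-2 + 3)/4)² = ((¾)*1)² = (¾)² = 9/16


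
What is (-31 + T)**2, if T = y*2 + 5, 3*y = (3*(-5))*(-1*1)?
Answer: 256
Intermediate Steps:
y = 5 (y = ((3*(-5))*(-1*1))/3 = (-15*(-1))/3 = (1/3)*15 = 5)
T = 15 (T = 5*2 + 5 = 10 + 5 = 15)
(-31 + T)**2 = (-31 + 15)**2 = (-16)**2 = 256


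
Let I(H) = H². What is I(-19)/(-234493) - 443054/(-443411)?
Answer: 6101940603/6116280919 ≈ 0.99765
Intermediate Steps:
I(-19)/(-234493) - 443054/(-443411) = (-19)²/(-234493) - 443054/(-443411) = 361*(-1/234493) - 443054*(-1/443411) = -361/234493 + 26062/26083 = 6101940603/6116280919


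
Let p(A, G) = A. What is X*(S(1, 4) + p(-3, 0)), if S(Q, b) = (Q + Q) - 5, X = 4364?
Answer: -26184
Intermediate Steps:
S(Q, b) = -5 + 2*Q (S(Q, b) = 2*Q - 5 = -5 + 2*Q)
X*(S(1, 4) + p(-3, 0)) = 4364*((-5 + 2*1) - 3) = 4364*((-5 + 2) - 3) = 4364*(-3 - 3) = 4364*(-6) = -26184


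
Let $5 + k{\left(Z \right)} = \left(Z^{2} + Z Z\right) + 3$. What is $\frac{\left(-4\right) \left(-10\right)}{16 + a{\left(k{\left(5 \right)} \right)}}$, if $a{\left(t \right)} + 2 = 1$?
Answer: $\frac{8}{3} \approx 2.6667$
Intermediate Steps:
$k{\left(Z \right)} = -2 + 2 Z^{2}$ ($k{\left(Z \right)} = -5 + \left(\left(Z^{2} + Z Z\right) + 3\right) = -5 + \left(\left(Z^{2} + Z^{2}\right) + 3\right) = -5 + \left(2 Z^{2} + 3\right) = -5 + \left(3 + 2 Z^{2}\right) = -2 + 2 Z^{2}$)
$a{\left(t \right)} = -1$ ($a{\left(t \right)} = -2 + 1 = -1$)
$\frac{\left(-4\right) \left(-10\right)}{16 + a{\left(k{\left(5 \right)} \right)}} = \frac{\left(-4\right) \left(-10\right)}{16 - 1} = \frac{40}{15} = 40 \cdot \frac{1}{15} = \frac{8}{3}$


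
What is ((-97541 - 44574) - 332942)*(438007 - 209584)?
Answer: -108513945111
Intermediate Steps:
((-97541 - 44574) - 332942)*(438007 - 209584) = (-142115 - 332942)*228423 = -475057*228423 = -108513945111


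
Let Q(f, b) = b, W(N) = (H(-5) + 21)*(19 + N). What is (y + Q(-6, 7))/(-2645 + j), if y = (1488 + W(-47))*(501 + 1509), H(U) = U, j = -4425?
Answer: -2090407/7070 ≈ -295.67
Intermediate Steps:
W(N) = 304 + 16*N (W(N) = (-5 + 21)*(19 + N) = 16*(19 + N) = 304 + 16*N)
y = 2090400 (y = (1488 + (304 + 16*(-47)))*(501 + 1509) = (1488 + (304 - 752))*2010 = (1488 - 448)*2010 = 1040*2010 = 2090400)
(y + Q(-6, 7))/(-2645 + j) = (2090400 + 7)/(-2645 - 4425) = 2090407/(-7070) = 2090407*(-1/7070) = -2090407/7070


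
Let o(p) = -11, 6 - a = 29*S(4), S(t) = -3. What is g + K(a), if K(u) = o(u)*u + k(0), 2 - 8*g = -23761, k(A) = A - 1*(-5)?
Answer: 15619/8 ≈ 1952.4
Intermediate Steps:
k(A) = 5 + A (k(A) = A + 5 = 5 + A)
a = 93 (a = 6 - 29*(-3) = 6 - 1*(-87) = 6 + 87 = 93)
g = 23763/8 (g = 1/4 - 1/8*(-23761) = 1/4 + 23761/8 = 23763/8 ≈ 2970.4)
K(u) = 5 - 11*u (K(u) = -11*u + (5 + 0) = -11*u + 5 = 5 - 11*u)
g + K(a) = 23763/8 + (5 - 11*93) = 23763/8 + (5 - 1023) = 23763/8 - 1018 = 15619/8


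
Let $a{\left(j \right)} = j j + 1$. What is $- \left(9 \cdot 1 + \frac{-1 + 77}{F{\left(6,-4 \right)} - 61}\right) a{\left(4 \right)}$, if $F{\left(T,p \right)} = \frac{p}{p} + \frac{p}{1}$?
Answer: $- \frac{2125}{16} \approx -132.81$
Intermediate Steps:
$F{\left(T,p \right)} = 1 + p$ ($F{\left(T,p \right)} = 1 + p 1 = 1 + p$)
$a{\left(j \right)} = 1 + j^{2}$ ($a{\left(j \right)} = j^{2} + 1 = 1 + j^{2}$)
$- \left(9 \cdot 1 + \frac{-1 + 77}{F{\left(6,-4 \right)} - 61}\right) a{\left(4 \right)} = - \left(9 \cdot 1 + \frac{-1 + 77}{\left(1 - 4\right) - 61}\right) \left(1 + 4^{2}\right) = - \left(9 + \frac{76}{-3 - 61}\right) \left(1 + 16\right) = - \left(9 + \frac{76}{-64}\right) 17 = - \left(9 + 76 \left(- \frac{1}{64}\right)\right) 17 = - \left(9 - \frac{19}{16}\right) 17 = - \frac{125 \cdot 17}{16} = \left(-1\right) \frac{2125}{16} = - \frac{2125}{16}$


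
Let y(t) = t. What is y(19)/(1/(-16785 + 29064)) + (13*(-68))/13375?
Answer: 3120399991/13375 ≈ 2.3330e+5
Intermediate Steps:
y(19)/(1/(-16785 + 29064)) + (13*(-68))/13375 = 19/(1/(-16785 + 29064)) + (13*(-68))/13375 = 19/(1/12279) - 884*1/13375 = 19/(1/12279) - 884/13375 = 19*12279 - 884/13375 = 233301 - 884/13375 = 3120399991/13375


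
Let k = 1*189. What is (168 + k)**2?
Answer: 127449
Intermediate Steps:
k = 189
(168 + k)**2 = (168 + 189)**2 = 357**2 = 127449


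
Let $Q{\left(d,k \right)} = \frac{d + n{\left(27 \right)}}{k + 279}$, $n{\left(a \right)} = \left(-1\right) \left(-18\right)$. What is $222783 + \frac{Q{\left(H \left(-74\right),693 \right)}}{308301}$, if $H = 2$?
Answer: $\frac{33380531737873}{149834286} \approx 2.2278 \cdot 10^{5}$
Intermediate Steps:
$n{\left(a \right)} = 18$
$Q{\left(d,k \right)} = \frac{18 + d}{279 + k}$ ($Q{\left(d,k \right)} = \frac{d + 18}{k + 279} = \frac{18 + d}{279 + k}$)
$222783 + \frac{Q{\left(H \left(-74\right),693 \right)}}{308301} = 222783 + \frac{\frac{1}{279 + 693} \left(18 + 2 \left(-74\right)\right)}{308301} = 222783 + \frac{18 - 148}{972} \cdot \frac{1}{308301} = 222783 + \frac{1}{972} \left(-130\right) \frac{1}{308301} = 222783 - \frac{65}{149834286} = \frac{33380531737873}{149834286}$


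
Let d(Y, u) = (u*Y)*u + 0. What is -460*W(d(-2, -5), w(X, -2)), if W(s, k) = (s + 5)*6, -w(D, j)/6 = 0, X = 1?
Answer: 124200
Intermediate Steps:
w(D, j) = 0 (w(D, j) = -6*0 = 0)
d(Y, u) = Y*u² (d(Y, u) = (Y*u)*u + 0 = Y*u² + 0 = Y*u²)
W(s, k) = 30 + 6*s (W(s, k) = (5 + s)*6 = 30 + 6*s)
-460*W(d(-2, -5), w(X, -2)) = -460*(30 + 6*(-2*(-5)²)) = -460*(30 + 6*(-2*25)) = -460*(30 + 6*(-50)) = -460*(30 - 300) = -460*(-270) = 124200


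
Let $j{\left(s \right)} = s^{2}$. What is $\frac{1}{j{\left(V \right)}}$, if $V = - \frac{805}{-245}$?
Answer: $\frac{49}{529} \approx 0.092628$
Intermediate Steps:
$V = \frac{23}{7}$ ($V = \left(-805\right) \left(- \frac{1}{245}\right) = \frac{23}{7} \approx 3.2857$)
$\frac{1}{j{\left(V \right)}} = \frac{1}{\left(\frac{23}{7}\right)^{2}} = \frac{1}{\frac{529}{49}} = \frac{49}{529}$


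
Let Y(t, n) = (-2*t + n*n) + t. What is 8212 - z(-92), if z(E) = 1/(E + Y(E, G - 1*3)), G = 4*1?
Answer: 8211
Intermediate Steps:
G = 4
Y(t, n) = n**2 - t (Y(t, n) = (-2*t + n**2) + t = (n**2 - 2*t) + t = n**2 - t)
z(E) = 1 (z(E) = 1/(E + ((4 - 1*3)**2 - E)) = 1/(E + ((4 - 3)**2 - E)) = 1/(E + (1**2 - E)) = 1/(E + (1 - E)) = 1/1 = 1)
8212 - z(-92) = 8212 - 1*1 = 8212 - 1 = 8211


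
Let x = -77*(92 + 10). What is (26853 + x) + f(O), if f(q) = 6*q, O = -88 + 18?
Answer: 18579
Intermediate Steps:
O = -70
x = -7854 (x = -77*102 = -7854)
(26853 + x) + f(O) = (26853 - 7854) + 6*(-70) = 18999 - 420 = 18579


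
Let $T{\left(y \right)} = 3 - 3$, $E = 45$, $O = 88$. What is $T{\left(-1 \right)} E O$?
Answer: $0$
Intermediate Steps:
$T{\left(y \right)} = 0$ ($T{\left(y \right)} = 3 - 3 = 0$)
$T{\left(-1 \right)} E O = 0 \cdot 45 \cdot 88 = 0 \cdot 88 = 0$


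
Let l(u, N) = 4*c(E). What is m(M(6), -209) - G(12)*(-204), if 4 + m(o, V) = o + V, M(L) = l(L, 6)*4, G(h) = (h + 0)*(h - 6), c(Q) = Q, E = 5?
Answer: 14555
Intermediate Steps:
G(h) = h*(-6 + h)
l(u, N) = 20 (l(u, N) = 4*5 = 20)
M(L) = 80 (M(L) = 20*4 = 80)
m(o, V) = -4 + V + o (m(o, V) = -4 + (o + V) = -4 + (V + o) = -4 + V + o)
m(M(6), -209) - G(12)*(-204) = (-4 - 209 + 80) - 12*(-6 + 12)*(-204) = -133 - 12*6*(-204) = -133 - 72*(-204) = -133 - 1*(-14688) = -133 + 14688 = 14555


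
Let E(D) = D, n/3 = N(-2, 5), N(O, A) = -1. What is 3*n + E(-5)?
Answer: -14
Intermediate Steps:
n = -3 (n = 3*(-1) = -3)
3*n + E(-5) = 3*(-3) - 5 = -9 - 5 = -14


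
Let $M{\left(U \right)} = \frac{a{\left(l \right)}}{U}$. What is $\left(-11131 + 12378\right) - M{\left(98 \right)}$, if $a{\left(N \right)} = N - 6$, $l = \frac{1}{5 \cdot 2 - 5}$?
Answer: $\frac{611059}{490} \approx 1247.1$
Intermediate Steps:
$l = \frac{1}{5}$ ($l = \frac{1}{10 - 5} = \frac{1}{5} \approx 0.2$)
$a{\left(N \right)} = -6 + N$
$M{\left(U \right)} = - \frac{29}{5 U}$ ($M{\left(U \right)} = \frac{-6 + \frac{1}{5}}{U} = - \frac{29}{5 U}$)
$\left(-11131 + 12378\right) - M{\left(98 \right)} = \left(-11131 + 12378\right) - - \frac{29}{5 \cdot 98} = 1247 - \left(- \frac{29}{5}\right) \frac{1}{98} = 1247 - - \frac{29}{490} = 1247 + \frac{29}{490} = \frac{611059}{490}$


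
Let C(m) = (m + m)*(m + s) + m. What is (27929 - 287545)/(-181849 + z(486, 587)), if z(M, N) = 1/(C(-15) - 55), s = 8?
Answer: 36346240/25458859 ≈ 1.4276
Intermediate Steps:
C(m) = m + 2*m*(8 + m) (C(m) = (m + m)*(m + 8) + m = (2*m)*(8 + m) + m = 2*m*(8 + m) + m = m + 2*m*(8 + m))
z(M, N) = 1/140 (z(M, N) = 1/(-15*(17 + 2*(-15)) - 55) = 1/(-15*(17 - 30) - 55) = 1/(-15*(-13) - 55) = 1/(195 - 55) = 1/140)
(27929 - 287545)/(-181849 + z(486, 587)) = (27929 - 287545)/(-181849 + 1/140) = -259616/(-25458859/140) = -259616*(-140/25458859) = 36346240/25458859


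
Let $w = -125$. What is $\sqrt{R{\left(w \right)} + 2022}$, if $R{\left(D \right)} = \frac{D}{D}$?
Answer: $17 \sqrt{7} \approx 44.978$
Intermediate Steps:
$R{\left(D \right)} = 1$
$\sqrt{R{\left(w \right)} + 2022} = \sqrt{1 + 2022} = \sqrt{2023} = 17 \sqrt{7}$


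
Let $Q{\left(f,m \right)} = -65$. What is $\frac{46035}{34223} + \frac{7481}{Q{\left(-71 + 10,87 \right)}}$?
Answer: $- \frac{253029988}{2224495} \approx -113.75$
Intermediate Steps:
$\frac{46035}{34223} + \frac{7481}{Q{\left(-71 + 10,87 \right)}} = \frac{46035}{34223} + \frac{7481}{-65} = 46035 \cdot \frac{1}{34223} + 7481 \left(- \frac{1}{65}\right) = \frac{46035}{34223} - \frac{7481}{65} = - \frac{253029988}{2224495}$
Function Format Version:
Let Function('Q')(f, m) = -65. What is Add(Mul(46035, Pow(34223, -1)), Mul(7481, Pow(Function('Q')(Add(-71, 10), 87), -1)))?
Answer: Rational(-253029988, 2224495) ≈ -113.75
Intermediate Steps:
Add(Mul(46035, Pow(34223, -1)), Mul(7481, Pow(Function('Q')(Add(-71, 10), 87), -1))) = Add(Mul(46035, Pow(34223, -1)), Mul(7481, Pow(-65, -1))) = Add(Mul(46035, Rational(1, 34223)), Mul(7481, Rational(-1, 65))) = Add(Rational(46035, 34223), Rational(-7481, 65)) = Rational(-253029988, 2224495)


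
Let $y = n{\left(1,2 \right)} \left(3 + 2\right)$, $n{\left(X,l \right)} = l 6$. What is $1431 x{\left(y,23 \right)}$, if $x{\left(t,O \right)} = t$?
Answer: $85860$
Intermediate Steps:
$n{\left(X,l \right)} = 6 l$
$y = 60$ ($y = 6 \cdot 2 \left(3 + 2\right) = 12 \cdot 5 = 60$)
$1431 x{\left(y,23 \right)} = 1431 \cdot 60 = 85860$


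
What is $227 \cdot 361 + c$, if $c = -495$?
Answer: $81452$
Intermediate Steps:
$227 \cdot 361 + c = 227 \cdot 361 - 495 = 81947 - 495 = 81452$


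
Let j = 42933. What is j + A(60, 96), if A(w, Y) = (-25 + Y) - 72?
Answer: 42932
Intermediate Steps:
A(w, Y) = -97 + Y
j + A(60, 96) = 42933 + (-97 + 96) = 42933 - 1 = 42932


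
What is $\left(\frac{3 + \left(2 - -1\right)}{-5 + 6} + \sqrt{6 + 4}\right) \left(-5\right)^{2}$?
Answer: $150 + 25 \sqrt{10} \approx 229.06$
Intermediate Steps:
$\left(\frac{3 + \left(2 - -1\right)}{-5 + 6} + \sqrt{6 + 4}\right) \left(-5\right)^{2} = \left(\frac{3 + \left(2 + 1\right)}{1} + \sqrt{10}\right) 25 = \left(\left(3 + 3\right) 1 + \sqrt{10}\right) 25 = \left(6 \cdot 1 + \sqrt{10}\right) 25 = \left(6 + \sqrt{10}\right) 25 = 150 + 25 \sqrt{10}$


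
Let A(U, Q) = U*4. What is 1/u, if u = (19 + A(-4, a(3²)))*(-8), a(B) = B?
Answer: -1/24 ≈ -0.041667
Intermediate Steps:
A(U, Q) = 4*U
u = -24 (u = (19 + 4*(-4))*(-8) = (19 - 16)*(-8) = 3*(-8) = -24)
1/u = 1/(-24) = -1/24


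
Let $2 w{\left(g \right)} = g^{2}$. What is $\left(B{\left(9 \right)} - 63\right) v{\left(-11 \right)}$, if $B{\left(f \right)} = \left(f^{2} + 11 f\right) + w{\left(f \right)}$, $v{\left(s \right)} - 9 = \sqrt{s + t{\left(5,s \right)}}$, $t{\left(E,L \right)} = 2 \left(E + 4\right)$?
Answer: $\frac{2835}{2} + \frac{315 \sqrt{7}}{2} \approx 1834.2$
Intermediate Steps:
$w{\left(g \right)} = \frac{g^{2}}{2}$
$t{\left(E,L \right)} = 8 + 2 E$ ($t{\left(E,L \right)} = 2 \left(4 + E\right) = 8 + 2 E$)
$v{\left(s \right)} = 9 + \sqrt{18 + s}$ ($v{\left(s \right)} = 9 + \sqrt{s + \left(8 + 2 \cdot 5\right)} = 9 + \sqrt{s + \left(8 + 10\right)} = 9 + \sqrt{s + 18} = 9 + \sqrt{18 + s}$)
$B{\left(f \right)} = 11 f + \frac{3 f^{2}}{2}$ ($B{\left(f \right)} = \left(f^{2} + 11 f\right) + \frac{f^{2}}{2} = 11 f + \frac{3 f^{2}}{2}$)
$\left(B{\left(9 \right)} - 63\right) v{\left(-11 \right)} = \left(\frac{1}{2} \cdot 9 \left(22 + 3 \cdot 9\right) - 63\right) \left(9 + \sqrt{18 - 11}\right) = \left(\frac{1}{2} \cdot 9 \left(22 + 27\right) - 63\right) \left(9 + \sqrt{7}\right) = \left(\frac{1}{2} \cdot 9 \cdot 49 - 63\right) \left(9 + \sqrt{7}\right) = \left(\frac{441}{2} - 63\right) \left(9 + \sqrt{7}\right) = \frac{315 \left(9 + \sqrt{7}\right)}{2} = \frac{2835}{2} + \frac{315 \sqrt{7}}{2}$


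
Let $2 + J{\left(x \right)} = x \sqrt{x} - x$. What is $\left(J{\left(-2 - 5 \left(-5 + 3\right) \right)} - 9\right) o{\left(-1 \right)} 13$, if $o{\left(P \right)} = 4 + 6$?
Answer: $-2470 + 2080 \sqrt{2} \approx 471.56$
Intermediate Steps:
$o{\left(P \right)} = 10$
$J{\left(x \right)} = -2 + x^{\frac{3}{2}} - x$ ($J{\left(x \right)} = -2 + \left(x \sqrt{x} - x\right) = -2 + \left(x^{\frac{3}{2}} - x\right) = -2 + x^{\frac{3}{2}} - x$)
$\left(J{\left(-2 - 5 \left(-5 + 3\right) \right)} - 9\right) o{\left(-1 \right)} 13 = \left(\left(-2 + \left(-2 - 5 \left(-5 + 3\right)\right)^{\frac{3}{2}} - \left(-2 - 5 \left(-5 + 3\right)\right)\right) - 9\right) 10 \cdot 13 = \left(\left(-2 + \left(-2 - -10\right)^{\frac{3}{2}} - \left(-2 - -10\right)\right) - 9\right) 10 \cdot 13 = \left(\left(-2 + \left(-2 + 10\right)^{\frac{3}{2}} - \left(-2 + 10\right)\right) - 9\right) 10 \cdot 13 = \left(\left(-2 + 8^{\frac{3}{2}} - 8\right) - 9\right) 10 \cdot 13 = \left(\left(-2 + 16 \sqrt{2} - 8\right) - 9\right) 10 \cdot 13 = \left(\left(-10 + 16 \sqrt{2}\right) - 9\right) 10 \cdot 13 = \left(-19 + 16 \sqrt{2}\right) 10 \cdot 13 = \left(-190 + 160 \sqrt{2}\right) 13 = -2470 + 2080 \sqrt{2}$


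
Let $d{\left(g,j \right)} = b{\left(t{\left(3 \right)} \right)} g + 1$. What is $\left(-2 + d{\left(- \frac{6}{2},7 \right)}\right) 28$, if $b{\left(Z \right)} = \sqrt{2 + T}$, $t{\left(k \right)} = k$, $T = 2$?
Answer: $-196$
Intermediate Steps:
$b{\left(Z \right)} = 2$ ($b{\left(Z \right)} = \sqrt{2 + 2} = \sqrt{4} = 2$)
$d{\left(g,j \right)} = 1 + 2 g$ ($d{\left(g,j \right)} = 2 g + 1 = 1 + 2 g$)
$\left(-2 + d{\left(- \frac{6}{2},7 \right)}\right) 28 = \left(-2 + \left(1 + 2 \left(- \frac{6}{2}\right)\right)\right) 28 = \left(-2 + \left(1 + 2 \left(\left(-6\right) \frac{1}{2}\right)\right)\right) 28 = \left(-2 + \left(1 + 2 \left(-3\right)\right)\right) 28 = \left(-2 + \left(1 - 6\right)\right) 28 = \left(-2 - 5\right) 28 = \left(-7\right) 28 = -196$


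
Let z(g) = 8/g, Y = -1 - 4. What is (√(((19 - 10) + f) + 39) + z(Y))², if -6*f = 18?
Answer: 1189/25 - 48*√5/5 ≈ 26.094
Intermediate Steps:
f = -3 (f = -⅙*18 = -3)
Y = -5
(√(((19 - 10) + f) + 39) + z(Y))² = (√(((19 - 10) - 3) + 39) + 8/(-5))² = (√((9 - 3) + 39) + 8*(-⅕))² = (√(6 + 39) - 8/5)² = (√45 - 8/5)² = (3*√5 - 8/5)² = (-8/5 + 3*√5)²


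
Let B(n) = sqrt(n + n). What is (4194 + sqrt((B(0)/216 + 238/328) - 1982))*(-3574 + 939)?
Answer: -11051190 - 2635*I*sqrt(13322089)/82 ≈ -1.1051e+7 - 1.1729e+5*I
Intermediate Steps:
B(n) = sqrt(2)*sqrt(n) (B(n) = sqrt(2*n) = sqrt(2)*sqrt(n))
(4194 + sqrt((B(0)/216 + 238/328) - 1982))*(-3574 + 939) = (4194 + sqrt(((sqrt(2)*sqrt(0))/216 + 238/328) - 1982))*(-3574 + 939) = (4194 + sqrt(((sqrt(2)*0)*(1/216) + 238*(1/328)) - 1982))*(-2635) = (4194 + sqrt((0*(1/216) + 119/164) - 1982))*(-2635) = (4194 + sqrt((0 + 119/164) - 1982))*(-2635) = (4194 + sqrt(119/164 - 1982))*(-2635) = (4194 + sqrt(-324929/164))*(-2635) = (4194 + I*sqrt(13322089)/82)*(-2635) = -11051190 - 2635*I*sqrt(13322089)/82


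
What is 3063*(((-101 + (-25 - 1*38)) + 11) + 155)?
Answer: 6126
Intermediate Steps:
3063*(((-101 + (-25 - 1*38)) + 11) + 155) = 3063*(((-101 + (-25 - 38)) + 11) + 155) = 3063*(((-101 - 63) + 11) + 155) = 3063*((-164 + 11) + 155) = 3063*(-153 + 155) = 3063*2 = 6126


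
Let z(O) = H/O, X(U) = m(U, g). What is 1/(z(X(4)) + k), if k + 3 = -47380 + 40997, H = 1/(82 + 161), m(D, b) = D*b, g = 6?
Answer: -5832/37243151 ≈ -0.00015659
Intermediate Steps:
H = 1/243 ≈ 0.0041152
k = -6386 (k = -3 + (-47380 + 40997) = -3 - 6383 = -6386)
X(U) = 6*U (X(U) = U*6 = 6*U)
z(O) = 1/(243*O)
1/(z(X(4)) + k) = 1/(1/(243*((6*4))) - 6386) = 1/((1/243)/24 - 6386) = 1/((1/243)*(1/24) - 6386) = 1/(1/5832 - 6386) = 1/(-37243151/5832) = -5832/37243151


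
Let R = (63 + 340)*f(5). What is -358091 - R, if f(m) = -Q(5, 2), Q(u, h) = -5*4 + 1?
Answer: -365748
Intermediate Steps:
Q(u, h) = -19 (Q(u, h) = -20 + 1 = -19)
f(m) = 19 (f(m) = -1*(-19) = 19)
R = 7657 (R = (63 + 340)*19 = 403*19 = 7657)
-358091 - R = -358091 - 1*7657 = -358091 - 7657 = -365748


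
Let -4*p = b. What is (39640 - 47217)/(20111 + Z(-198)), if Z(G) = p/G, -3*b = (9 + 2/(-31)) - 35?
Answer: -69761439/185162078 ≈ -0.37676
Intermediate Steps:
b = 808/93 (b = -((9 + 2/(-31)) - 35)/3 = -((9 + 2*(-1/31)) - 35)/3 = -((9 - 2/31) - 35)/3 = -(277/31 - 35)/3 = -1/3*(-808/31) = 808/93 ≈ 8.6882)
p = -202/93 (p = -1/4*808/93 = -202/93 ≈ -2.1720)
Z(G) = -202/(93*G)
(39640 - 47217)/(20111 + Z(-198)) = (39640 - 47217)/(20111 - 202/93/(-198)) = -7577/(20111 - 202/93*(-1/198)) = -7577/(20111 + 101/9207) = -7577/185162078/9207 = -7577*9207/185162078 = -69761439/185162078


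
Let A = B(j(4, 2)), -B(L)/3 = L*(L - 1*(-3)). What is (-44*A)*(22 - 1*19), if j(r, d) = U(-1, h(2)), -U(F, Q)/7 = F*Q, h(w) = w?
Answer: 94248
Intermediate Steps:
U(F, Q) = -7*F*Q
j(r, d) = 14 (j(r, d) = -7*(-1)*2 = 14)
B(L) = -3*L*(3 + L) (B(L) = -3*L*(L - 1*(-3)) = -3*L*(L + 3) = -3*L*(3 + L))
A = -714 (A = -3*14*(3 + 14) = -3*14*17 = -714)
(-44*A)*(22 - 1*19) = (-44*(-714))*(22 - 1*19) = 31416*(22 - 19) = 31416*3 = 94248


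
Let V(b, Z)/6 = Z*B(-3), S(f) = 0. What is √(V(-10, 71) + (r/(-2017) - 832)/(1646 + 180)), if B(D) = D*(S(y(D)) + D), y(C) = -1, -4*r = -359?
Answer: √208005023838496434/7366084 ≈ 61.916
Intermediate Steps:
r = 359/4 (r = -¼*(-359) = 359/4 ≈ 89.750)
B(D) = D² (B(D) = D*(0 + D) = D*D = D²)
V(b, Z) = 54*Z (V(b, Z) = 6*(Z*(-3)²) = 6*(Z*9) = 6*(9*Z) = 54*Z)
√(V(-10, 71) + (r/(-2017) - 832)/(1646 + 180)) = √(54*71 + ((359/4)/(-2017) - 832)/(1646 + 180)) = √(3834 + ((359/4)*(-1/2017) - 832)/1826) = √(3834 + (-359/8068 - 832)*(1/1826)) = √(3834 - 6712935/8068*1/1826) = √(3834 - 6712935/14732168) = √(56476419177/14732168) = √208005023838496434/7366084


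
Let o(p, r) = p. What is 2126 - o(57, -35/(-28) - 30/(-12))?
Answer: 2069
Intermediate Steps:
2126 - o(57, -35/(-28) - 30/(-12)) = 2126 - 1*57 = 2126 - 57 = 2069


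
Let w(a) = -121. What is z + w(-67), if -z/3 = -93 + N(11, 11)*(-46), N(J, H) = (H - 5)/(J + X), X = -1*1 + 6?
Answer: 839/4 ≈ 209.75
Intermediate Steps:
X = 5 (X = -1 + 6 = 5)
N(J, H) = (-5 + H)/(5 + J) (N(J, H) = (H - 5)/(J + 5) = (-5 + H)/(5 + J))
z = 1323/4 (z = -3*(-93 + ((-5 + 11)/(5 + 11))*(-46)) = -3*(-93 + (6/16)*(-46)) = -3*(-93 + ((1/16)*6)*(-46)) = -3*(-93 + (3/8)*(-46)) = -3*(-93 - 69/4) = -3*(-441/4) = 1323/4 ≈ 330.75)
z + w(-67) = 1323/4 - 121 = 839/4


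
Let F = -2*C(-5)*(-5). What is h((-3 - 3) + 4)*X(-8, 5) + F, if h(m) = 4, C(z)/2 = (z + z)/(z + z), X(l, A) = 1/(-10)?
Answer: 98/5 ≈ 19.600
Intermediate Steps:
X(l, A) = -1/10
C(z) = 2 (C(z) = 2*((z + z)/(z + z)) = 2*((2*z)/((2*z))) = 2*((2*z)*(1/(2*z))) = 2*1 = 2)
F = 20 (F = -2*2*(-5) = -4*(-5) = 20)
h((-3 - 3) + 4)*X(-8, 5) + F = 4*(-1/10) + 20 = -2/5 + 20 = 98/5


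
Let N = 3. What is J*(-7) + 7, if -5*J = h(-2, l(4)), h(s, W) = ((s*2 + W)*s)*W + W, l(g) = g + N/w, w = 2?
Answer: -42/5 ≈ -8.4000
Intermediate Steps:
l(g) = 3/2 + g (l(g) = g + 3/2 = 3/2 + g)
h(s, W) = W + W*s*(W + 2*s) (h(s, W) = ((2*s + W)*s)*W + W = ((W + 2*s)*s)*W + W = (s*(W + 2*s))*W + W = W*s*(W + 2*s) + W = W + W*s*(W + 2*s))
J = 11/5 (J = -(3/2 + 4)*(1 + 2*(-2)² + (3/2 + 4)*(-2))/5 = -11*(1 + 2*4 + (11/2)*(-2))/10 = -11*(1 + 8 - 11)/10 = -11*(-2)/10 = -⅕*(-11) = 11/5 ≈ 2.2000)
J*(-7) + 7 = (11/5)*(-7) + 7 = -77/5 + 7 = -42/5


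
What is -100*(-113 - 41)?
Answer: 15400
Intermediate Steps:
-100*(-113 - 41) = -100*(-154) = 15400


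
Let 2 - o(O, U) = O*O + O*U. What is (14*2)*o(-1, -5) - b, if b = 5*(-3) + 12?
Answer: -109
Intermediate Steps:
o(O, U) = 2 - O**2 - O*U (o(O, U) = 2 - (O*O + O*U) = 2 - (O**2 + O*U) = 2 + (-O**2 - O*U) = 2 - O**2 - O*U)
b = -3 (b = -15 + 12 = -3)
(14*2)*o(-1, -5) - b = (14*2)*(2 - 1*(-1)**2 - 1*(-1)*(-5)) - 1*(-3) = 28*(2 - 1*1 - 5) + 3 = 28*(2 - 1 - 5) + 3 = 28*(-4) + 3 = -112 + 3 = -109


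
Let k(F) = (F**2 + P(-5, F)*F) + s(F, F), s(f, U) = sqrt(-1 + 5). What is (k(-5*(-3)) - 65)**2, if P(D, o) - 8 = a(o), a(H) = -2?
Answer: 63504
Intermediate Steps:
P(D, o) = 6 (P(D, o) = 8 - 2 = 6)
s(f, U) = 2 (s(f, U) = sqrt(4) = 2)
k(F) = 2 + F**2 + 6*F (k(F) = (F**2 + 6*F) + 2 = 2 + F**2 + 6*F)
(k(-5*(-3)) - 65)**2 = ((2 + (-5*(-3))**2 + 6*(-5*(-3))) - 65)**2 = ((2 + 15**2 + 6*15) - 65)**2 = ((2 + 225 + 90) - 65)**2 = (317 - 65)**2 = 252**2 = 63504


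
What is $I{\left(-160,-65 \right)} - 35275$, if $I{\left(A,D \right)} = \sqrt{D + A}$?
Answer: $-35275 + 15 i \approx -35275.0 + 15.0 i$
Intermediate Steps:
$I{\left(A,D \right)} = \sqrt{A + D}$
$I{\left(-160,-65 \right)} - 35275 = \sqrt{-160 - 65} - 35275 = \sqrt{-225} - 35275 = 15 i - 35275 = -35275 + 15 i$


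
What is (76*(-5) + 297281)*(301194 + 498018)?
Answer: 237286842012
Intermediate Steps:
(76*(-5) + 297281)*(301194 + 498018) = (-380 + 297281)*799212 = 296901*799212 = 237286842012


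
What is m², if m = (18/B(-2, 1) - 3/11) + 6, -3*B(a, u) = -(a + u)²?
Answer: 431649/121 ≈ 3567.3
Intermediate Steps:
B(a, u) = (a + u)²/3 (B(a, u) = -(-1)*(a + u)²/3 = (a + u)²/3)
m = 657/11 (m = (18/(((-2 + 1)²/3)) - 3/11) + 6 = (18/(((⅓)*(-1)²)) - 3*1/11) + 6 = (18/(((⅓)*1)) - 3/11) + 6 = (18/(⅓) - 3/11) + 6 = (18*3 - 3/11) + 6 = (54 - 3/11) + 6 = 591/11 + 6 = 657/11 ≈ 59.727)
m² = (657/11)² = 431649/121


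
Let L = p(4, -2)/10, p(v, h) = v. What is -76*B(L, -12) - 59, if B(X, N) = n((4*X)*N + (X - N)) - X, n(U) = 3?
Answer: -1283/5 ≈ -256.60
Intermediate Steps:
L = ⅖ (L = 4/10 = 4*(⅒) = ⅖ ≈ 0.40000)
B(X, N) = 3 - X
-76*B(L, -12) - 59 = -76*(3 - 1*⅖) - 59 = -76*(3 - ⅖) - 59 = -76*13/5 - 59 = -988/5 - 59 = -1283/5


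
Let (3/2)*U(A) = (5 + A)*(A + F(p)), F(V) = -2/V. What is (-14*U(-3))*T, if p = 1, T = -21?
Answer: -1960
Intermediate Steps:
U(A) = 2*(-2 + A)*(5 + A)/3 (U(A) = 2*((5 + A)*(A - 2/1))/3 = 2*((5 + A)*(A - 2*1))/3 = 2*((5 + A)*(A - 2))/3 = 2*((5 + A)*(-2 + A))/3 = 2*((-2 + A)*(5 + A))/3 = 2*(-2 + A)*(5 + A)/3)
(-14*U(-3))*T = -14*(-20/3 + 2*(-3) + (⅔)*(-3)²)*(-21) = -14*(-20/3 - 6 + (⅔)*9)*(-21) = -14*(-20/3 - 6 + 6)*(-21) = -14*(-20/3)*(-21) = (280/3)*(-21) = -1960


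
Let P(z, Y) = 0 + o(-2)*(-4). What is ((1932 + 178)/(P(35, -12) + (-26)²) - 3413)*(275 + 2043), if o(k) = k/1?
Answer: -71137651/9 ≈ -7.9042e+6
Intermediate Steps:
o(k) = k (o(k) = k*1 = k)
P(z, Y) = 8 (P(z, Y) = 0 - 2*(-4) = 0 + 8 = 8)
((1932 + 178)/(P(35, -12) + (-26)²) - 3413)*(275 + 2043) = ((1932 + 178)/(8 + (-26)²) - 3413)*(275 + 2043) = (2110/(8 + 676) - 3413)*2318 = (2110/684 - 3413)*2318 = (2110*(1/684) - 3413)*2318 = (1055/342 - 3413)*2318 = -1166191/342*2318 = -71137651/9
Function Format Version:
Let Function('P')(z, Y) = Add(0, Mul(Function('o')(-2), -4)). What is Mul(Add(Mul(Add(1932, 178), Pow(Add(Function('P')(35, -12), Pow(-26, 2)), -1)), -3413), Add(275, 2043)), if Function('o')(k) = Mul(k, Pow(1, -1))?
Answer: Rational(-71137651, 9) ≈ -7.9042e+6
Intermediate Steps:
Function('o')(k) = k (Function('o')(k) = Mul(k, 1) = k)
Function('P')(z, Y) = 8 (Function('P')(z, Y) = Add(0, Mul(-2, -4)) = Add(0, 8) = 8)
Mul(Add(Mul(Add(1932, 178), Pow(Add(Function('P')(35, -12), Pow(-26, 2)), -1)), -3413), Add(275, 2043)) = Mul(Add(Mul(Add(1932, 178), Pow(Add(8, Pow(-26, 2)), -1)), -3413), Add(275, 2043)) = Mul(Add(Mul(2110, Pow(Add(8, 676), -1)), -3413), 2318) = Mul(Add(Mul(2110, Pow(684, -1)), -3413), 2318) = Mul(Add(Mul(2110, Rational(1, 684)), -3413), 2318) = Mul(Add(Rational(1055, 342), -3413), 2318) = Mul(Rational(-1166191, 342), 2318) = Rational(-71137651, 9)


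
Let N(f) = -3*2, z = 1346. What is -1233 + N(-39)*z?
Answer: -9309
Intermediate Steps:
N(f) = -6
-1233 + N(-39)*z = -1233 - 6*1346 = -1233 - 8076 = -9309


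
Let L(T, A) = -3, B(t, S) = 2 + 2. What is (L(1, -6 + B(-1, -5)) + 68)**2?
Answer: 4225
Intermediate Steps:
B(t, S) = 4
(L(1, -6 + B(-1, -5)) + 68)**2 = (-3 + 68)**2 = 65**2 = 4225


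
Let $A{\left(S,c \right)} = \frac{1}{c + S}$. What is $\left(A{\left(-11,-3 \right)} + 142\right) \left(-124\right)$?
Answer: $- \frac{123194}{7} \approx -17599.0$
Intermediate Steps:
$A{\left(S,c \right)} = \frac{1}{S + c}$
$\left(A{\left(-11,-3 \right)} + 142\right) \left(-124\right) = \left(\frac{1}{-11 - 3} + 142\right) \left(-124\right) = \left(\frac{1}{-14} + 142\right) \left(-124\right) = \left(- \frac{1}{14} + 142\right) \left(-124\right) = \frac{1987}{14} \left(-124\right) = - \frac{123194}{7}$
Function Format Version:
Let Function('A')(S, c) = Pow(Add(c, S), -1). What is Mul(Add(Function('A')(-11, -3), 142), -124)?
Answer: Rational(-123194, 7) ≈ -17599.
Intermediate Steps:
Function('A')(S, c) = Pow(Add(S, c), -1)
Mul(Add(Function('A')(-11, -3), 142), -124) = Mul(Add(Pow(Add(-11, -3), -1), 142), -124) = Mul(Add(Pow(-14, -1), 142), -124) = Mul(Add(Rational(-1, 14), 142), -124) = Mul(Rational(1987, 14), -124) = Rational(-123194, 7)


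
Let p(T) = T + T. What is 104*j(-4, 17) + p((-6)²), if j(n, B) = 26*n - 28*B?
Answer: -60248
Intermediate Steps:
p(T) = 2*T
j(n, B) = -28*B + 26*n
104*j(-4, 17) + p((-6)²) = 104*(-28*17 + 26*(-4)) + 2*(-6)² = 104*(-476 - 104) + 2*36 = 104*(-580) + 72 = -60320 + 72 = -60248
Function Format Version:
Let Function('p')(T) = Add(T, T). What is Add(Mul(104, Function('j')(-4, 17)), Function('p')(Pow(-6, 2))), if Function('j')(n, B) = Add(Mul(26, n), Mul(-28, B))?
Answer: -60248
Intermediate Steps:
Function('p')(T) = Mul(2, T)
Function('j')(n, B) = Add(Mul(-28, B), Mul(26, n))
Add(Mul(104, Function('j')(-4, 17)), Function('p')(Pow(-6, 2))) = Add(Mul(104, Add(Mul(-28, 17), Mul(26, -4))), Mul(2, Pow(-6, 2))) = Add(Mul(104, Add(-476, -104)), Mul(2, 36)) = Add(Mul(104, -580), 72) = Add(-60320, 72) = -60248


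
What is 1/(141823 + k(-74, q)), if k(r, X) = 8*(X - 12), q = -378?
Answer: 1/138703 ≈ 7.2097e-6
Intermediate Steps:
k(r, X) = -96 + 8*X (k(r, X) = 8*(-12 + X) = -96 + 8*X)
1/(141823 + k(-74, q)) = 1/(141823 + (-96 + 8*(-378))) = 1/(141823 + (-96 - 3024)) = 1/(141823 - 3120) = 1/138703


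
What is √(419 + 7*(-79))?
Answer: I*√134 ≈ 11.576*I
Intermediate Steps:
√(419 + 7*(-79)) = √(419 - 553) = √(-134) = I*√134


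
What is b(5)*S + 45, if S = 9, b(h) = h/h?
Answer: 54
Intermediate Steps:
b(h) = 1
b(5)*S + 45 = 1*9 + 45 = 9 + 45 = 54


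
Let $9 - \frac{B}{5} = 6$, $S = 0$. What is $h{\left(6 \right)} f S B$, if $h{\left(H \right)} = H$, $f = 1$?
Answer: $0$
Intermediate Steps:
$B = 15$ ($B = 45 - 30 = 15$)
$h{\left(6 \right)} f S B = 6 \cdot 1 \cdot 0 \cdot 15 = 6 \cdot 0 \cdot 15 = 6 \cdot 0 = 0$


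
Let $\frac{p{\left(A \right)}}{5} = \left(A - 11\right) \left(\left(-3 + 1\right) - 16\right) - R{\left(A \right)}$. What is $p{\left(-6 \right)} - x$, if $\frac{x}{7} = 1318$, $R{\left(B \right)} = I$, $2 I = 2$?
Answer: $-7701$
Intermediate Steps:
$I = 1$ ($I = \frac{1}{2} \cdot 2 = 1$)
$R{\left(B \right)} = 1$
$x = 9226$ ($x = 7 \cdot 1318 = 9226$)
$p{\left(A \right)} = 985 - 90 A$ ($p{\left(A \right)} = 5 \left(\left(A - 11\right) \left(\left(-3 + 1\right) - 16\right) - 1\right) = 5 \left(\left(-11 + A\right) \left(-2 - 16\right) - 1\right) = 5 \left(\left(-11 + A\right) \left(-18\right) - 1\right) = 5 \left(\left(198 - 18 A\right) - 1\right) = 5 \left(197 - 18 A\right) = 985 - 90 A$)
$p{\left(-6 \right)} - x = \left(985 - -540\right) - 9226 = \left(985 + 540\right) - 9226 = 1525 - 9226 = -7701$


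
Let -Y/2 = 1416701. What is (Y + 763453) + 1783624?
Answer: -286325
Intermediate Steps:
Y = -2833402 (Y = -2*1416701 = -2833402)
(Y + 763453) + 1783624 = (-2833402 + 763453) + 1783624 = -2069949 + 1783624 = -286325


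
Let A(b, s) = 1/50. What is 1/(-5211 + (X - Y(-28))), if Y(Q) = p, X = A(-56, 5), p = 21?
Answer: -50/261599 ≈ -0.00019113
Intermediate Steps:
A(b, s) = 1/50
X = 1/50 ≈ 0.020000
Y(Q) = 21
1/(-5211 + (X - Y(-28))) = 1/(-5211 + (1/50 - 1*21)) = 1/(-5211 + (1/50 - 21)) = 1/(-5211 - 1049/50) = 1/(-261599/50) = -50/261599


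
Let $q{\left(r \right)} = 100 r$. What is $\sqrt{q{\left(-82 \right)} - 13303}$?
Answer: $i \sqrt{21503} \approx 146.64 i$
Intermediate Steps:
$\sqrt{q{\left(-82 \right)} - 13303} = \sqrt{100 \left(-82\right) - 13303} = \sqrt{-8200 - 13303} = \sqrt{-21503} = i \sqrt{21503}$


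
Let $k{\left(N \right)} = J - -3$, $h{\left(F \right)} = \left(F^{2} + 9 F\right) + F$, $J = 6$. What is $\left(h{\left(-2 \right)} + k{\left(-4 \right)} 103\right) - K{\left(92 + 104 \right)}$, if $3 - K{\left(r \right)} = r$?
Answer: $1104$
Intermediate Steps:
$K{\left(r \right)} = 3 - r$
$h{\left(F \right)} = F^{2} + 10 F$
$k{\left(N \right)} = 9$ ($k{\left(N \right)} = 6 - -3 = 6 + 3 = 9$)
$\left(h{\left(-2 \right)} + k{\left(-4 \right)} 103\right) - K{\left(92 + 104 \right)} = \left(- 2 \left(10 - 2\right) + 9 \cdot 103\right) - \left(3 - \left(92 + 104\right)\right) = \left(\left(-2\right) 8 + 927\right) - \left(3 - 196\right) = \left(-16 + 927\right) - \left(3 - 196\right) = 911 - -193 = 911 + 193 = 1104$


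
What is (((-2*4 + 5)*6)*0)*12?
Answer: 0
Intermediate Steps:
(((-2*4 + 5)*6)*0)*12 = (((-8 + 5)*6)*0)*12 = (-3*6*0)*12 = -18*0*12 = 0*12 = 0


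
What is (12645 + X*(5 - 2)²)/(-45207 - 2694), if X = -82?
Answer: -567/2281 ≈ -0.24858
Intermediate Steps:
(12645 + X*(5 - 2)²)/(-45207 - 2694) = (12645 - 82*(5 - 2)²)/(-45207 - 2694) = (12645 - 82*3²)/(-47901) = (12645 - 82*9)*(-1/47901) = (12645 - 738)*(-1/47901) = 11907*(-1/47901) = -567/2281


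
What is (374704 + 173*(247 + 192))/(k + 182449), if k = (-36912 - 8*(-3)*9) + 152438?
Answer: 150217/99397 ≈ 1.5113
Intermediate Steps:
k = 115742 (k = (-36912 + 24*9) + 152438 = (-36912 + 216) + 152438 = -36696 + 152438 = 115742)
(374704 + 173*(247 + 192))/(k + 182449) = (374704 + 173*(247 + 192))/(115742 + 182449) = (374704 + 173*439)/298191 = (374704 + 75947)*(1/298191) = 450651*(1/298191) = 150217/99397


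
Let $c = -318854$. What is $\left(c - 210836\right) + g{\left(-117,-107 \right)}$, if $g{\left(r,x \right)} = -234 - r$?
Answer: $-529807$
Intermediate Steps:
$\left(c - 210836\right) + g{\left(-117,-107 \right)} = \left(-318854 - 210836\right) - 117 = -529690 + \left(-234 + 117\right) = -529690 - 117 = -529807$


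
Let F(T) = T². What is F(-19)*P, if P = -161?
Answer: -58121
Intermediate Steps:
F(-19)*P = (-19)²*(-161) = 361*(-161) = -58121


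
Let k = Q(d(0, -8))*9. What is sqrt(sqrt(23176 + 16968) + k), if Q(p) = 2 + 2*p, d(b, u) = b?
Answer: sqrt(18 + 4*sqrt(2509)) ≈ 14.777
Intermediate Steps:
k = 18 (k = (2 + 2*0)*9 = (2 + 0)*9 = 2*9 = 18)
sqrt(sqrt(23176 + 16968) + k) = sqrt(sqrt(23176 + 16968) + 18) = sqrt(sqrt(40144) + 18) = sqrt(4*sqrt(2509) + 18) = sqrt(18 + 4*sqrt(2509))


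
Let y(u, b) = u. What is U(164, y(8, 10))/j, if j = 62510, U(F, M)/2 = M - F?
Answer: -156/31255 ≈ -0.0049912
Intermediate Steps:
U(F, M) = -2*F + 2*M (U(F, M) = 2*(M - F) = -2*F + 2*M)
U(164, y(8, 10))/j = (-2*164 + 2*8)/62510 = (-328 + 16)*(1/62510) = -312*1/62510 = -156/31255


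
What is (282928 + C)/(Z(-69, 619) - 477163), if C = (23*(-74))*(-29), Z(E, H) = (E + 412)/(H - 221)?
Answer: -132249828/189910531 ≈ -0.69638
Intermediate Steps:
Z(E, H) = (412 + E)/(-221 + H)
C = 49358 (C = -1702*(-29) = 49358)
(282928 + C)/(Z(-69, 619) - 477163) = (282928 + 49358)/((412 - 69)/(-221 + 619) - 477163) = 332286/(343/398 - 477163) = 332286/(-189910531/398) = 332286*(-398/189910531) = -132249828/189910531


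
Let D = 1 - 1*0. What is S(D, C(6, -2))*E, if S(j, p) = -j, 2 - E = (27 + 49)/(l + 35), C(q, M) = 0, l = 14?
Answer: -22/49 ≈ -0.44898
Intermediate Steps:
E = 22/49 (E = 2 - (27 + 49)/(14 + 35) = 2 - 76/49 = 22/49 ≈ 0.44898)
D = 1 (D = 1 + 0 = 1)
S(D, C(6, -2))*E = -1*1*(22/49) = -1*22/49 = -22/49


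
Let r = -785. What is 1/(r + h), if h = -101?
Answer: -1/886 ≈ -0.0011287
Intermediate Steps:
1/(r + h) = 1/(-785 - 101) = 1/(-886) = -1/886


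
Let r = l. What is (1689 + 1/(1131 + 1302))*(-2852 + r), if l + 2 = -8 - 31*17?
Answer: -13926546482/2433 ≈ -5.7240e+6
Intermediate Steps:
l = -537 (l = -2 + (-8 - 31*17) = -2 + (-8 - 527) = -2 - 535 = -537)
r = -537
(1689 + 1/(1131 + 1302))*(-2852 + r) = (1689 + 1/(1131 + 1302))*(-2852 - 537) = (1689 + 1/2433)*(-3389) = (4109338/2433)*(-3389) = -13926546482/2433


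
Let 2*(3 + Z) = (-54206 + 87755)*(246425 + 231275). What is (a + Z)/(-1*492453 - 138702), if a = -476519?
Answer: -8012702128/631155 ≈ -12695.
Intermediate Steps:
Z = 8013178647 (Z = -3 + ((-54206 + 87755)*(246425 + 231275))/2 = -3 + (33549*477700)/2 = -3 + (½)*16026357300 = -3 + 8013178650 = 8013178647)
(a + Z)/(-1*492453 - 138702) = (-476519 + 8013178647)/(-1*492453 - 138702) = 8012702128/(-492453 - 138702) = 8012702128/(-631155) = 8012702128*(-1/631155) = -8012702128/631155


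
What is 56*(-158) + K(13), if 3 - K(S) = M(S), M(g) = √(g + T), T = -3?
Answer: -8845 - √10 ≈ -8848.2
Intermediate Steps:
M(g) = √(-3 + g) (M(g) = √(g - 3) = √(-3 + g))
K(S) = 3 - √(-3 + S)
56*(-158) + K(13) = 56*(-158) + (3 - √(-3 + 13)) = -8848 + (3 - √10) = -8845 - √10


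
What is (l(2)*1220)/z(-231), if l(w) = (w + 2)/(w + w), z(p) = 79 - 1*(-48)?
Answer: 1220/127 ≈ 9.6063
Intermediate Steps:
z(p) = 127 (z(p) = 79 + 48 = 127)
l(w) = (2 + w)/(2*w) (l(w) = (2 + w)/((2*w)) = (2 + w)*(1/(2*w)) = (2 + w)/(2*w))
(l(2)*1220)/z(-231) = (((1/2)*(2 + 2)/2)*1220)/127 = (((1/2)*(1/2)*4)*1220)*(1/127) = (1*1220)*(1/127) = 1220*(1/127) = 1220/127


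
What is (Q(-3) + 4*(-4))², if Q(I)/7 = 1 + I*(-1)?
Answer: 144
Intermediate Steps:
Q(I) = 7 - 7*I (Q(I) = 7*(1 + I*(-1)) = 7*(1 - I) = 7 - 7*I)
(Q(-3) + 4*(-4))² = ((7 - 7*(-3)) + 4*(-4))² = ((7 + 21) - 16)² = (28 - 16)² = 12² = 144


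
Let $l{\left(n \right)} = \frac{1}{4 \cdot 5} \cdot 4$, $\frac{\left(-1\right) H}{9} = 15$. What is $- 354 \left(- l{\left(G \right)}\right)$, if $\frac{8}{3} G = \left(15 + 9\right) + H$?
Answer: $\frac{354}{5} \approx 70.8$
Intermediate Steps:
$H = -135$ ($H = \left(-9\right) 15 = -135$)
$G = - \frac{333}{8}$ ($G = \frac{3 \left(\left(15 + 9\right) - 135\right)}{8} = \frac{3 \left(24 - 135\right)}{8} = \frac{3}{8} \left(-111\right) = - \frac{333}{8} \approx -41.625$)
$l{\left(n \right)} = \frac{1}{5}$ ($l{\left(n \right)} = \frac{1}{20} \cdot 4 = \frac{1}{5}$)
$- 354 \left(- l{\left(G \right)}\right) = - 354 \left(\left(-1\right) \frac{1}{5}\right) = \left(-354\right) \left(- \frac{1}{5}\right) = \frac{354}{5}$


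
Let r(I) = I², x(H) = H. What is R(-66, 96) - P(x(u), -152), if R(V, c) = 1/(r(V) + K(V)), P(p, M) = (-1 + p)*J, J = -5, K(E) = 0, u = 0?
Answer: -21779/4356 ≈ -4.9998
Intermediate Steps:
P(p, M) = 5 - 5*p (P(p, M) = (-1 + p)*(-5) = 5 - 5*p)
R(V, c) = V⁻² (R(V, c) = 1/(V² + 0) = 1/(V²) = V⁻²)
R(-66, 96) - P(x(u), -152) = (-66)⁻² - (5 - 5*0) = 1/4356 - (5 + 0) = 1/4356 - 1*5 = 1/4356 - 5 = -21779/4356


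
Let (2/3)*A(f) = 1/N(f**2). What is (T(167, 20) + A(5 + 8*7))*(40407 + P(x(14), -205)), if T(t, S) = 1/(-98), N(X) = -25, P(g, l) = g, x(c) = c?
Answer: -3476206/1225 ≈ -2837.7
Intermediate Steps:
T(t, S) = -1/98
A(f) = -3/50 (A(f) = (3/2)/(-25) = (3/2)*(-1/25) = -3/50)
(T(167, 20) + A(5 + 8*7))*(40407 + P(x(14), -205)) = (-1/98 - 3/50)*(40407 + 14) = -86/1225*40421 = -3476206/1225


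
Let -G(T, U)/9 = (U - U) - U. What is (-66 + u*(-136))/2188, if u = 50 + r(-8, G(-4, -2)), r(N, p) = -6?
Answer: -3025/1094 ≈ -2.7651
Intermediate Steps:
G(T, U) = 9*U (G(T, U) = -9*((U - U) - U) = -9*(0 - U) = -(-9)*U = 9*U)
u = 44 (u = 50 - 6 = 44)
(-66 + u*(-136))/2188 = (-66 + 44*(-136))/2188 = (-66 - 5984)*(1/2188) = -6050*1/2188 = -3025/1094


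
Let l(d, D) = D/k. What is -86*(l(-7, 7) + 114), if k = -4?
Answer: -19307/2 ≈ -9653.5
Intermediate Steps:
l(d, D) = -D/4 (l(d, D) = D/(-4) = D*(-1/4) = -D/4)
-86*(l(-7, 7) + 114) = -86*(-1/4*7 + 114) = -86*(-7/4 + 114) = -86*449/4 = -19307/2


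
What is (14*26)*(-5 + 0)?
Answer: -1820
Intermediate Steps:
(14*26)*(-5 + 0) = 364*(-5) = -1820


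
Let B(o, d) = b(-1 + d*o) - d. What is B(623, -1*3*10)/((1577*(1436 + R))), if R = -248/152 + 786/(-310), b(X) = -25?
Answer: 775/349990084 ≈ 2.2143e-6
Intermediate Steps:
R = -12272/2945 (R = -248*1/152 + 786*(-1/310) = -31/19 - 393/155 = -12272/2945 ≈ -4.1671)
B(o, d) = -25 - d
B(623, -1*3*10)/((1577*(1436 + R))) = (-25 - (-1*3)*10)/((1577*(1436 - 12272/2945))) = (-25 - (-3)*10)/((1577*(4216748/2945))) = (-25 - 1*(-30))/(349990084/155) = (-25 + 30)*(155/349990084) = 5*(155/349990084) = 775/349990084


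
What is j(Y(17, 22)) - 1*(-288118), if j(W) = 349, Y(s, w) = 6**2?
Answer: 288467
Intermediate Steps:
Y(s, w) = 36
j(Y(17, 22)) - 1*(-288118) = 349 - 1*(-288118) = 349 + 288118 = 288467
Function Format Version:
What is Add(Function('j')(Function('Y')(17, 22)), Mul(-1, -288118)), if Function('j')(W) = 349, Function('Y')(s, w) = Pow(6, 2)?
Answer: 288467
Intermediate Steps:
Function('Y')(s, w) = 36
Add(Function('j')(Function('Y')(17, 22)), Mul(-1, -288118)) = Add(349, Mul(-1, -288118)) = Add(349, 288118) = 288467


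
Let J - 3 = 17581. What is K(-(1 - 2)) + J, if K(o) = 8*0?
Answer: 17584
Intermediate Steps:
J = 17584 (J = 3 + 17581 = 17584)
K(o) = 0
K(-(1 - 2)) + J = 0 + 17584 = 17584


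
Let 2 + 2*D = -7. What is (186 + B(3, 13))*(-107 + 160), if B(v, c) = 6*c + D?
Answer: 27507/2 ≈ 13754.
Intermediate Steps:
D = -9/2 (D = -1 + (½)*(-7) = -1 - 7/2 = -9/2 ≈ -4.5000)
B(v, c) = -9/2 + 6*c (B(v, c) = 6*c - 9/2 = -9/2 + 6*c)
(186 + B(3, 13))*(-107 + 160) = (186 + (-9/2 + 6*13))*(-107 + 160) = (186 + (-9/2 + 78))*53 = (186 + 147/2)*53 = (519/2)*53 = 27507/2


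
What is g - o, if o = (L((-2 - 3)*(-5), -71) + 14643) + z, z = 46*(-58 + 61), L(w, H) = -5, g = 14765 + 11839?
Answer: 11828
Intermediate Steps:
g = 26604
z = 138 (z = 46*3 = 138)
o = 14776 (o = (-5 + 14643) + 138 = 14638 + 138 = 14776)
g - o = 26604 - 1*14776 = 26604 - 14776 = 11828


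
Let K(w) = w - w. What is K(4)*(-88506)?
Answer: 0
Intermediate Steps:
K(w) = 0
K(4)*(-88506) = 0*(-88506) = 0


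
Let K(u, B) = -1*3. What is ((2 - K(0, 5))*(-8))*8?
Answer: -320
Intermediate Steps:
K(u, B) = -3
((2 - K(0, 5))*(-8))*8 = ((2 - 1*(-3))*(-8))*8 = ((2 + 3)*(-8))*8 = (5*(-8))*8 = -40*8 = -320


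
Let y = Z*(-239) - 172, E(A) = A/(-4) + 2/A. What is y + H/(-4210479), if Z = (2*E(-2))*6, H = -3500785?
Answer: 5317125283/4210479 ≈ 1262.8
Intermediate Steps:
E(A) = 2/A - A/4 (E(A) = A*(-¼) + 2/A = -A/4 + 2/A = 2/A - A/4)
Z = -6 (Z = (2*(2/(-2) - ¼*(-2)))*6 = (2*(2*(-½) + ½))*6 = (2*(-1 + ½))*6 = (2*(-½))*6 = -1*6 = -6)
y = 1262 (y = -6*(-239) - 172 = 1434 - 172 = 1262)
y + H/(-4210479) = 1262 - 3500785/(-4210479) = 1262 - 3500785*(-1/4210479) = 1262 + 3500785/4210479 = 5317125283/4210479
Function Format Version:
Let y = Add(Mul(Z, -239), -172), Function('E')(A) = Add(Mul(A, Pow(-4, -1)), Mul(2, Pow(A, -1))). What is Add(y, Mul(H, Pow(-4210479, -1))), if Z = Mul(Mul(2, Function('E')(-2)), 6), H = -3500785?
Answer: Rational(5317125283, 4210479) ≈ 1262.8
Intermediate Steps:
Function('E')(A) = Add(Mul(2, Pow(A, -1)), Mul(Rational(-1, 4), A)) (Function('E')(A) = Add(Mul(A, Rational(-1, 4)), Mul(2, Pow(A, -1))) = Add(Mul(Rational(-1, 4), A), Mul(2, Pow(A, -1))) = Add(Mul(2, Pow(A, -1)), Mul(Rational(-1, 4), A)))
Z = -6 (Z = Mul(Mul(2, Add(Mul(2, Pow(-2, -1)), Mul(Rational(-1, 4), -2))), 6) = Mul(Mul(2, Add(Mul(2, Rational(-1, 2)), Rational(1, 2))), 6) = Mul(Mul(2, Add(-1, Rational(1, 2))), 6) = Mul(Mul(2, Rational(-1, 2)), 6) = Mul(-1, 6) = -6)
y = 1262 (y = Add(Mul(-6, -239), -172) = Add(1434, -172) = 1262)
Add(y, Mul(H, Pow(-4210479, -1))) = Add(1262, Mul(-3500785, Pow(-4210479, -1))) = Add(1262, Mul(-3500785, Rational(-1, 4210479))) = Add(1262, Rational(3500785, 4210479)) = Rational(5317125283, 4210479)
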